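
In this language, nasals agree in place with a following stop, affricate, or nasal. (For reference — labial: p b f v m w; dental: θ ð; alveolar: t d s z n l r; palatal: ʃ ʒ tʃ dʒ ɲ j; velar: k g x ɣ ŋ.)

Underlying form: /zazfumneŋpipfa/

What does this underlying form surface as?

/m/ before /n/ (alveolar) → [n]
/ŋ/ before /p/ (labial) → [m]

[zazfunnempipfa]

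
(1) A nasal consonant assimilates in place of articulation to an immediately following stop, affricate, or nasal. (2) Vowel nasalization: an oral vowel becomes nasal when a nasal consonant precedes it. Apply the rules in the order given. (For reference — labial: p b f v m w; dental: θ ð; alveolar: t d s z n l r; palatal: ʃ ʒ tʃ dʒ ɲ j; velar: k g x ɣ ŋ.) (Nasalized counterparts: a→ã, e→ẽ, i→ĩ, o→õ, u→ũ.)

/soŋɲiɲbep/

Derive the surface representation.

[soɲɲĩmbep]

Rule 1: /ŋ/ before /ɲ/ (palatal) → [ɲ]
Rule 1: /ɲ/ before /b/ (labial) → [m]
After rule 1: soɲɲimbep
Rule 2: /i/ after nasal /ɲ/ → [ĩ]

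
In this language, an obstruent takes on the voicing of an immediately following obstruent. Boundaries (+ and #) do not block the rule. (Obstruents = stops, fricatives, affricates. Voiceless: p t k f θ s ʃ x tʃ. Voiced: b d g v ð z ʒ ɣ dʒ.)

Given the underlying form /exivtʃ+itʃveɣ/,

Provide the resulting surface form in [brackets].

[exiftʃ+idʒveɣ]

/v/ before /tʃ/ (voiceless) → [f]
/tʃ/ before /v/ (voiced) → [dʒ]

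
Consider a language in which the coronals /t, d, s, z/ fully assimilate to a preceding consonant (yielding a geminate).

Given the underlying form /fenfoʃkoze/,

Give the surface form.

[fenfoʃkoze]

no segment meets the rule's conditions; no change.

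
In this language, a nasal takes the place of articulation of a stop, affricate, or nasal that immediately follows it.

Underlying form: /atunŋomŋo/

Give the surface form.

/n/ before /ŋ/ (velar) → [ŋ]
/m/ before /ŋ/ (velar) → [ŋ]

[atuŋŋoŋŋo]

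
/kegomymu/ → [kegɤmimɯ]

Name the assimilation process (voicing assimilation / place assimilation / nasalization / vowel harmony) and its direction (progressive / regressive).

vowel harmony, progressive

/o/→[ɤ] /y/→[i] /u/→[ɯ].
Vowels agree with the first vowel, so the harmony is progressive.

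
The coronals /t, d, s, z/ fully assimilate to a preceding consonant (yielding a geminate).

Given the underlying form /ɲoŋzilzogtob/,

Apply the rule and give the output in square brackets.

[ɲoŋŋilloggob]

/z/ after /ŋ/ → [ŋ] (total assimilation)
/z/ after /l/ → [l] (total assimilation)
/t/ after /g/ → [g] (total assimilation)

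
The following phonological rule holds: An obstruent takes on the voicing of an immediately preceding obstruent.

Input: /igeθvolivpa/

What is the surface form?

/v/ after /θ/ (voiceless) → [f]
/p/ after /v/ (voiced) → [b]

[igeθfolivba]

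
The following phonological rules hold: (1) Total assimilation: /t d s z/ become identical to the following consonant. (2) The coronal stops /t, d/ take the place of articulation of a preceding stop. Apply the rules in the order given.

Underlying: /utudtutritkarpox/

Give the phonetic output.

Rule 1: /d/ before /t/ → [t] (total assimilation)
Rule 1: /t/ before /r/ → [r] (total assimilation)
Rule 1: /t/ before /k/ → [k] (total assimilation)
After rule 1: ututturrikkarpox
Rule 2: no segment meets the rule's conditions; no change.

[ututturrikkarpox]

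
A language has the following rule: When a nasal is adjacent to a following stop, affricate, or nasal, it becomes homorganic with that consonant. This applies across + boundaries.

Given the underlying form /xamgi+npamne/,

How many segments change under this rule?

3

/m/ before /g/ (velar) → [ŋ]
/n/ before /p/ (labial) → [m]
/m/ before /n/ (alveolar) → [n]
3 segments change.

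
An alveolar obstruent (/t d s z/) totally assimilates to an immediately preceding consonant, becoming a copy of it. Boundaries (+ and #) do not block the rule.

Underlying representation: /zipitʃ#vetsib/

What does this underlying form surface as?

/s/ after /t/ → [t] (total assimilation)

[zipitʃ#vettib]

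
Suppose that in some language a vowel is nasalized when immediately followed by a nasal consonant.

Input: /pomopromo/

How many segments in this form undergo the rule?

2

/o/ before nasal /m/ → [õ]
/o/ before nasal /m/ → [õ]
2 segments change.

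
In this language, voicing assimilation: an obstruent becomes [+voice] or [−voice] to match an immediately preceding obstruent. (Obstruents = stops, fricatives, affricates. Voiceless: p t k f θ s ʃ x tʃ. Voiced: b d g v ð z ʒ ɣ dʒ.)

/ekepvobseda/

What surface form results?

/v/ after /p/ (voiceless) → [f]
/s/ after /b/ (voiced) → [z]

[ekepfobzeda]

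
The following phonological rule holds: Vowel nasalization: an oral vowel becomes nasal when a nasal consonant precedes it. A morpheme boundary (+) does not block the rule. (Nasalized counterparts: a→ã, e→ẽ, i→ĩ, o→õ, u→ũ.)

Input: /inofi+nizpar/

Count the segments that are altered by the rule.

/o/ after nasal /n/ → [õ]
/i/ after nasal /n/ → [ĩ]
2 segments change.

2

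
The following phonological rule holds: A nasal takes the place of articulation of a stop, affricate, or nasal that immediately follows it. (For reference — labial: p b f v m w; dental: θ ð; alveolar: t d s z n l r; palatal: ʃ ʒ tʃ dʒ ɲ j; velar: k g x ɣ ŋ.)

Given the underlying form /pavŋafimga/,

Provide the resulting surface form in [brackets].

/m/ before /g/ (velar) → [ŋ]

[pavŋafiŋga]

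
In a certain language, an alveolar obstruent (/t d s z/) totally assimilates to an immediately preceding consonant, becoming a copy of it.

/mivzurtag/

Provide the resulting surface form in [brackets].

/z/ after /v/ → [v] (total assimilation)
/t/ after /r/ → [r] (total assimilation)

[mivvurrag]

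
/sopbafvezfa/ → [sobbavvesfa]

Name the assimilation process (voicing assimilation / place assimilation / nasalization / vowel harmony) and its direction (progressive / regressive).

voicing assimilation, regressive

/p/→[b] /f/→[v] /z/→[s].
Each target copies a feature from the following segment, so the direction is regressive.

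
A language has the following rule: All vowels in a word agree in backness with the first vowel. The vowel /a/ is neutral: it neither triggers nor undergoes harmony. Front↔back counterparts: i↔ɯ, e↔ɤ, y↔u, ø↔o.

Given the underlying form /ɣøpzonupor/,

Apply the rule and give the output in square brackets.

/o/ harmonizes with /ø/ ([-back]) → [ø]
/u/ harmonizes with /ø/ ([-back]) → [y]
/o/ harmonizes with /ø/ ([-back]) → [ø]

[ɣøpzønypør]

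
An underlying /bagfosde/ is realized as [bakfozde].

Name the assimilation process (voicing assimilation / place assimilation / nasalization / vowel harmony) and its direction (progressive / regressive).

/g/→[k] /s/→[z].
Each target copies a feature from the following segment, so the direction is regressive.

voicing assimilation, regressive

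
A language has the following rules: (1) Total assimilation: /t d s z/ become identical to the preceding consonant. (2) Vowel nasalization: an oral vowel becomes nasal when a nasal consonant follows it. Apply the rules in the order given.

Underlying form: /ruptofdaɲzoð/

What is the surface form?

[ruppoffãɲɲoð]

Rule 1: /t/ after /p/ → [p] (total assimilation)
Rule 1: /d/ after /f/ → [f] (total assimilation)
Rule 1: /z/ after /ɲ/ → [ɲ] (total assimilation)
After rule 1: ruppoffaɲɲoð
Rule 2: /a/ before nasal /ɲ/ → [ã]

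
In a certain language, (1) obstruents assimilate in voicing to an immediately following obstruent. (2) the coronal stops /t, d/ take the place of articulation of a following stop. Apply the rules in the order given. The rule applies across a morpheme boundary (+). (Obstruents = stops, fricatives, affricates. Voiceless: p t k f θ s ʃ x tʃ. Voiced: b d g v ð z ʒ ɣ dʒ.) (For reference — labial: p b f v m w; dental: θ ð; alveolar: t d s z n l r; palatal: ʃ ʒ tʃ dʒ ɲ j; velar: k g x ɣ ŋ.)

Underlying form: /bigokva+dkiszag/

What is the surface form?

Rule 1: /k/ before /v/ (voiced) → [g]
Rule 1: /d/ before /k/ (voiceless) → [t]
Rule 1: /s/ before /z/ (voiced) → [z]
After rule 1: bigogva+tkizzag
Rule 2: /t/ before /k/ (velar) → [k]

[bigogva+kkizzag]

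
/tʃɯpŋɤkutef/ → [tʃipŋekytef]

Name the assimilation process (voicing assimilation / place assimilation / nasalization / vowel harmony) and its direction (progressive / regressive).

/ɯ/→[i] /ɤ/→[e] /u/→[y].
Vowels agree with the last vowel, so the harmony is regressive.

vowel harmony, regressive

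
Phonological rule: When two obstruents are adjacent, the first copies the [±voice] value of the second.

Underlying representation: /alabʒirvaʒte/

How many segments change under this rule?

/ʒ/ before /t/ (voiceless) → [ʃ]
1 segment changes.

1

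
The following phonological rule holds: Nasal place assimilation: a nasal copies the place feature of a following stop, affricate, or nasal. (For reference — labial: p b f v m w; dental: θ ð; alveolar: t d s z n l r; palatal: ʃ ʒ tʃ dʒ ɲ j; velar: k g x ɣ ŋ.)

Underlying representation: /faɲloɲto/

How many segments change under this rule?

/ɲ/ before /t/ (alveolar) → [n]
1 segment changes.

1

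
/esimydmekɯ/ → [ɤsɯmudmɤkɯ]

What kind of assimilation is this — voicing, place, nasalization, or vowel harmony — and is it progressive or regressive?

vowel harmony, regressive

/e/→[ɤ] /i/→[ɯ] /y/→[u] /e/→[ɤ].
Vowels agree with the last vowel, so the harmony is regressive.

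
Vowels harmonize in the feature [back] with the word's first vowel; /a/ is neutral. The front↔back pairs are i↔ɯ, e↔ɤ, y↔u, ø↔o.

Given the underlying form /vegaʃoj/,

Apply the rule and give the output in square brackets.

[vegaʃøj]

/o/ harmonizes with /e/ ([-back]) → [ø]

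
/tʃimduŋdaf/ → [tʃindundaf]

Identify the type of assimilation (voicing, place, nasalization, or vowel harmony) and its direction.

/m/→[n] /ŋ/→[n].
Each target copies a feature from the following segment, so the direction is regressive.

place assimilation, regressive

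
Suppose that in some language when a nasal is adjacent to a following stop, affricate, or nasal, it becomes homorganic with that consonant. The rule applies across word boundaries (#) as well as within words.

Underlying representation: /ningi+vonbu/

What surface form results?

[niŋgi+vombu]

/n/ before /g/ (velar) → [ŋ]
/n/ before /b/ (labial) → [m]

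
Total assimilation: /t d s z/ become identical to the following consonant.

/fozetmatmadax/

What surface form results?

[fozemmammadax]

/t/ before /m/ → [m] (total assimilation)
/t/ before /m/ → [m] (total assimilation)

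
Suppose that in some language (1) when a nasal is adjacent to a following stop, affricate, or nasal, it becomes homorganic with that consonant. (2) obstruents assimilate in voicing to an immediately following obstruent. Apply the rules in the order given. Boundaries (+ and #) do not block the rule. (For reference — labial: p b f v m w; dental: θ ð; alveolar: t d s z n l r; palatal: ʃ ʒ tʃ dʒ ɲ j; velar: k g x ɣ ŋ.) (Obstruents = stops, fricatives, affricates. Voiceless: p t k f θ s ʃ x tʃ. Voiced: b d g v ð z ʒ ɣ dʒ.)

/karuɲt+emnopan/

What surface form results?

Rule 1: /ɲ/ before /t/ (alveolar) → [n]
Rule 1: /m/ before /n/ (alveolar) → [n]
After rule 1: karunt+ennopan
Rule 2: no segment meets the rule's conditions; no change.

[karunt+ennopan]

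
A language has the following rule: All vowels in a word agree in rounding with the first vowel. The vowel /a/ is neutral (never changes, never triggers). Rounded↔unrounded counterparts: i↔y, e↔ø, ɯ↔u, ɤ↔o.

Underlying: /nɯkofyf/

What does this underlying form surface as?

[nɯkɤfif]

/o/ harmonizes with /ɯ/ ([-round]) → [ɤ]
/y/ harmonizes with /ɯ/ ([-round]) → [i]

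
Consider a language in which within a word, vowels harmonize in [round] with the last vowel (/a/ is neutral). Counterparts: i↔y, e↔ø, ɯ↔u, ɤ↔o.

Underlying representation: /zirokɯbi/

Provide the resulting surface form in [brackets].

[zirɤkɯbi]

/o/ harmonizes with /i/ ([-round]) → [ɤ]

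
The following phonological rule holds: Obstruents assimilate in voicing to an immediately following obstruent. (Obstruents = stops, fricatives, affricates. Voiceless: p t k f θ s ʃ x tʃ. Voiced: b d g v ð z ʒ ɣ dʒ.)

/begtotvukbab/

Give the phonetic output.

/g/ before /t/ (voiceless) → [k]
/t/ before /v/ (voiced) → [d]
/k/ before /b/ (voiced) → [g]

[bektodvugbab]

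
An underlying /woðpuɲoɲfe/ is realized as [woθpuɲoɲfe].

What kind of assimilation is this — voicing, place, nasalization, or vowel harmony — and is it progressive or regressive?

/ð/→[θ].
Each target copies a feature from the following segment, so the direction is regressive.

voicing assimilation, regressive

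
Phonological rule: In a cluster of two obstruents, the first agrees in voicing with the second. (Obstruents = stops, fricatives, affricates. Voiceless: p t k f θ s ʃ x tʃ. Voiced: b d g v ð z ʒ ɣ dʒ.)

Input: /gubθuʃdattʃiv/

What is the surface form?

/b/ before /θ/ (voiceless) → [p]
/ʃ/ before /d/ (voiced) → [ʒ]

[gupθuʒdattʃiv]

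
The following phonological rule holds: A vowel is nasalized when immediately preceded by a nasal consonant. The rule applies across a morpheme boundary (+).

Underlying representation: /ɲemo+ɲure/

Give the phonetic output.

/e/ after nasal /ɲ/ → [ẽ]
/o/ after nasal /m/ → [õ]
/u/ after nasal /ɲ/ → [ũ]

[ɲẽmõ+ɲũre]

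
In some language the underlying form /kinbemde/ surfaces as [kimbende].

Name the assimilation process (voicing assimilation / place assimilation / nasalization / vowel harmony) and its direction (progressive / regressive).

place assimilation, regressive

/n/→[m] /m/→[n].
Each target copies a feature from the following segment, so the direction is regressive.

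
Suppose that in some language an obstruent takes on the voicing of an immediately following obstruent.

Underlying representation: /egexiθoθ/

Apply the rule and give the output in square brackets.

[egexiθoθ]

no segment meets the rule's conditions; no change.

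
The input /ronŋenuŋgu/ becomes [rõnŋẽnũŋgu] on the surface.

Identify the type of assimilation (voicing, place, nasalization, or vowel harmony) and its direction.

nasalization, regressive

/o/→[õ] /e/→[ẽ] /u/→[ũ].
Each target copies a feature from the following segment, so the direction is regressive.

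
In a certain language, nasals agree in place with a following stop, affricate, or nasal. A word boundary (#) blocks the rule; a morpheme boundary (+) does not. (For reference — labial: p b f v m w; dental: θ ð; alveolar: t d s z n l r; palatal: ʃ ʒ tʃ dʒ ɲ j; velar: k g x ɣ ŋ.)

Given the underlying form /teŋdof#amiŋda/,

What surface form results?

[tendof#aminda]

/ŋ/ before /d/ (alveolar) → [n]
/ŋ/ before /d/ (alveolar) → [n]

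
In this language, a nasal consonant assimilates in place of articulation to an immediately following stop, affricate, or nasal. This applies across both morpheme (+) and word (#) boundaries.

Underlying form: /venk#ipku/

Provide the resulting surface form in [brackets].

[veŋk#ipku]

/n/ before /k/ (velar) → [ŋ]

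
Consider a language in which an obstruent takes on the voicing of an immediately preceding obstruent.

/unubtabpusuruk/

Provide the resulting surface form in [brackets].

/t/ after /b/ (voiced) → [d]
/p/ after /b/ (voiced) → [b]

[unubdabbusuruk]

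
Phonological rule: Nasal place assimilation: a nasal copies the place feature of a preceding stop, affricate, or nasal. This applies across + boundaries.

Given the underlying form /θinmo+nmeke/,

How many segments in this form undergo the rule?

/m/ after /n/ (alveolar) → [n]
/m/ after /n/ (alveolar) → [n]
2 segments change.

2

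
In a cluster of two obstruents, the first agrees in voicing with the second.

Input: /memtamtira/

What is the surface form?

[memtamtira]

no segment meets the rule's conditions; no change.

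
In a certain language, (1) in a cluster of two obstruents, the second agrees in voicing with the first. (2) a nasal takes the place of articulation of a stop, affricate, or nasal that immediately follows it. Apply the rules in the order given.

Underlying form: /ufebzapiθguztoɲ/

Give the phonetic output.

Rule 1: /g/ after /θ/ (voiceless) → [k]
Rule 1: /t/ after /z/ (voiced) → [d]
After rule 1: ufebzapiθkuzdoɲ
Rule 2: no segment meets the rule's conditions; no change.

[ufebzapiθkuzdoɲ]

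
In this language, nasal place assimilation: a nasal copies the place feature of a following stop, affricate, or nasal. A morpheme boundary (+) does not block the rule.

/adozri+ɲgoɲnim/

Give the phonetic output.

[adozri+ŋgonnim]

/ɲ/ before /g/ (velar) → [ŋ]
/ɲ/ before /n/ (alveolar) → [n]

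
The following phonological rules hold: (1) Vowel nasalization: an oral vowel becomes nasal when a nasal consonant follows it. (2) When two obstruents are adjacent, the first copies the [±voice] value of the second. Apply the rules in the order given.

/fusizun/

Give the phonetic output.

Rule 1: /u/ before nasal /n/ → [ũ]
After rule 1: fusizũn
Rule 2: no segment meets the rule's conditions; no change.

[fusizũn]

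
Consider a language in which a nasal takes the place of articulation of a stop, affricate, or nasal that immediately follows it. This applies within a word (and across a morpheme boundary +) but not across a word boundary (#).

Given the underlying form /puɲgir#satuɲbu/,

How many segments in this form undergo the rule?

/ɲ/ before /g/ (velar) → [ŋ]
/ɲ/ before /b/ (labial) → [m]
2 segments change.

2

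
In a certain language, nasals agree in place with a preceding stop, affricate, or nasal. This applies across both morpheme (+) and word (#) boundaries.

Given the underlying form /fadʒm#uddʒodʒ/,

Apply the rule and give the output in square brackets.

[fadʒɲ#uddʒodʒ]

/m/ after /dʒ/ (palatal) → [ɲ]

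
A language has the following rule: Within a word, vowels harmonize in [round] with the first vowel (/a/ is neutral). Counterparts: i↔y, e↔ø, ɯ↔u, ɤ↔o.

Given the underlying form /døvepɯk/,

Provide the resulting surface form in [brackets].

[døvøpuk]

/e/ harmonizes with /ø/ ([+round]) → [ø]
/ɯ/ harmonizes with /ø/ ([+round]) → [u]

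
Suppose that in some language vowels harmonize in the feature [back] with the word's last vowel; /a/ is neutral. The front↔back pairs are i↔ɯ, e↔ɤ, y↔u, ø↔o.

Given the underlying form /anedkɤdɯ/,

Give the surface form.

[anɤdkɤdɯ]

/e/ harmonizes with /ɯ/ ([+back]) → [ɤ]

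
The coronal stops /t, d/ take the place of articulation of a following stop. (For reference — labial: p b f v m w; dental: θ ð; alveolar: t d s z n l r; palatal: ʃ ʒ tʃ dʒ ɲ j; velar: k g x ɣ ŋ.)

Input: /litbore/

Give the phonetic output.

/t/ before /b/ (labial) → [p]

[lipbore]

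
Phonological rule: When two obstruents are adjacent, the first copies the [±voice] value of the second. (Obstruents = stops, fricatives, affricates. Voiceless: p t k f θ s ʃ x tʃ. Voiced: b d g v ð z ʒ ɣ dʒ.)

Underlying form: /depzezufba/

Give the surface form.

/p/ before /z/ (voiced) → [b]
/f/ before /b/ (voiced) → [v]

[debzezuvba]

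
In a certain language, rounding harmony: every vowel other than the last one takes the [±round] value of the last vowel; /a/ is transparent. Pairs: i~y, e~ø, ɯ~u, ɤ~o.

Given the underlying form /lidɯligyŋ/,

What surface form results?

/i/ harmonizes with /y/ ([+round]) → [y]
/ɯ/ harmonizes with /y/ ([+round]) → [u]
/i/ harmonizes with /y/ ([+round]) → [y]

[lydulygyŋ]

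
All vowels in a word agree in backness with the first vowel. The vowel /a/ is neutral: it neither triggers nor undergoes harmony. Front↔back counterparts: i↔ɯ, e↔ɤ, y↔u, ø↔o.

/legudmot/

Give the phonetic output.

[legydmøt]

/u/ harmonizes with /e/ ([-back]) → [y]
/o/ harmonizes with /e/ ([-back]) → [ø]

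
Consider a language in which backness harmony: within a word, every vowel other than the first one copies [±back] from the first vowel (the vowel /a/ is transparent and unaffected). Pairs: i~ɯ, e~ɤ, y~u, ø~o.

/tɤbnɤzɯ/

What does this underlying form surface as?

[tɤbnɤzɯ]

no segment meets the rule's conditions; no change.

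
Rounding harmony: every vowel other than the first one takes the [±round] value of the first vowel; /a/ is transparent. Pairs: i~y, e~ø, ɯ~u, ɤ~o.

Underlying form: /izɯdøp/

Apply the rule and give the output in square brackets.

[izɯdep]

/ø/ harmonizes with /i/ ([-round]) → [e]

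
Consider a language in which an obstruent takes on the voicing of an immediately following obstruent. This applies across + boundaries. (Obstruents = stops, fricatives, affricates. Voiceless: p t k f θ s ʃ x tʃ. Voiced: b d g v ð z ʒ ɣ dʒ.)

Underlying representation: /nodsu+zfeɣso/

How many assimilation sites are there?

/d/ before /s/ (voiceless) → [t]
/z/ before /f/ (voiceless) → [s]
/ɣ/ before /s/ (voiceless) → [x]
3 segments change.

3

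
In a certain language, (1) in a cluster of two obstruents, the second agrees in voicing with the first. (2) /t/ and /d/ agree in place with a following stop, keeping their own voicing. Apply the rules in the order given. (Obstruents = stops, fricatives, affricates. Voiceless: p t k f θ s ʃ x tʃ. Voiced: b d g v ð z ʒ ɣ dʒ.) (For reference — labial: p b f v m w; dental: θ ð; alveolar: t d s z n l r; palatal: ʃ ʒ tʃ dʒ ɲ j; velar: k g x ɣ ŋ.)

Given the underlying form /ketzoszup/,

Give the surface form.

Rule 1: /z/ after /t/ (voiceless) → [s]
Rule 1: /z/ after /s/ (voiceless) → [s]
After rule 1: ketsossup
Rule 2: no segment meets the rule's conditions; no change.

[ketsossup]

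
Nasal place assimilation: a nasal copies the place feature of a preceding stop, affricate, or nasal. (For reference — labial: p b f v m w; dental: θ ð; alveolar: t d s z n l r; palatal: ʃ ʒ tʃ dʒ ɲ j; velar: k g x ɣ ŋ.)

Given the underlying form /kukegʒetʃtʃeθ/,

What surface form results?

[kukegʒetʃtʃeθ]

no segment meets the rule's conditions; no change.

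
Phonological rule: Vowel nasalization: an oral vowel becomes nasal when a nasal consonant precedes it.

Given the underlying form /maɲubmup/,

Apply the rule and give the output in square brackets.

/a/ after nasal /m/ → [ã]
/u/ after nasal /ɲ/ → [ũ]
/u/ after nasal /m/ → [ũ]

[mãɲũbmũp]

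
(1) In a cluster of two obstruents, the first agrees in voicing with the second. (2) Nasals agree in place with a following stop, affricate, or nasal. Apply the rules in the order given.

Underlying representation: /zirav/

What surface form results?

Rule 1: no segment meets the rule's conditions; no change.
After rule 1: zirav
Rule 2: no segment meets the rule's conditions; no change.

[zirav]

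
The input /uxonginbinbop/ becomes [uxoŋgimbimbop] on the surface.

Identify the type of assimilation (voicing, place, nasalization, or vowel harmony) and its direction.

/n/→[ŋ] /n/→[m] /n/→[m].
Each target copies a feature from the following segment, so the direction is regressive.

place assimilation, regressive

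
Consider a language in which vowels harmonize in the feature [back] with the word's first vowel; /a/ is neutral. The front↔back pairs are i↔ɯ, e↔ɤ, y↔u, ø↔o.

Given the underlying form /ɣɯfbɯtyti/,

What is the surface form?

/y/ harmonizes with /ɯ/ ([+back]) → [u]
/i/ harmonizes with /ɯ/ ([+back]) → [ɯ]

[ɣɯfbɯtutɯ]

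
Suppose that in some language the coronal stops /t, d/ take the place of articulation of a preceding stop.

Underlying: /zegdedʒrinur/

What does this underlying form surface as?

[zeggedʒrinur]

/d/ after /g/ (velar) → [g]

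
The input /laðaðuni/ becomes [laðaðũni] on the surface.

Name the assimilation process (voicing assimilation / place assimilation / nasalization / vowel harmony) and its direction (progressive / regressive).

/u/→[ũ].
Each target copies a feature from the following segment, so the direction is regressive.

nasalization, regressive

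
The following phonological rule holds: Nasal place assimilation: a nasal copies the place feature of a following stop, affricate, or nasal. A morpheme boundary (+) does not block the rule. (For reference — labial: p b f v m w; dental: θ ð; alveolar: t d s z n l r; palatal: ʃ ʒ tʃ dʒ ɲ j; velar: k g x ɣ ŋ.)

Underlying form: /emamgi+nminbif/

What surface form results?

/m/ before /g/ (velar) → [ŋ]
/n/ before /m/ (labial) → [m]
/n/ before /b/ (labial) → [m]

[emaŋgi+mmimbif]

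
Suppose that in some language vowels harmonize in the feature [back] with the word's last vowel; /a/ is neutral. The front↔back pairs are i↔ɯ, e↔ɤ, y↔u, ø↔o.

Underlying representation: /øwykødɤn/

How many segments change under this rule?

/ø/ harmonizes with /ɤ/ ([+back]) → [o]
/y/ harmonizes with /ɤ/ ([+back]) → [u]
/ø/ harmonizes with /ɤ/ ([+back]) → [o]
3 segments change.

3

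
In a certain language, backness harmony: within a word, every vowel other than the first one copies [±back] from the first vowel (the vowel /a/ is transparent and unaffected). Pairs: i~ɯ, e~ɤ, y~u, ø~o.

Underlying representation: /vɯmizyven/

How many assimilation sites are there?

/i/ harmonizes with /ɯ/ ([+back]) → [ɯ]
/y/ harmonizes with /ɯ/ ([+back]) → [u]
/e/ harmonizes with /ɯ/ ([+back]) → [ɤ]
3 segments change.

3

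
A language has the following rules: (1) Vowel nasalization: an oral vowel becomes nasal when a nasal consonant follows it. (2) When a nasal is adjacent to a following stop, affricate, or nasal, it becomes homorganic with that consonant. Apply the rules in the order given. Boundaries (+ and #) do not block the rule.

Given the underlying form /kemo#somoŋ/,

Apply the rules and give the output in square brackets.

[kẽmo#sõmõŋ]

Rule 1: /e/ before nasal /m/ → [ẽ]
Rule 1: /o/ before nasal /m/ → [õ]
Rule 1: /o/ before nasal /ŋ/ → [õ]
After rule 1: kẽmo#sõmõŋ
Rule 2: no segment meets the rule's conditions; no change.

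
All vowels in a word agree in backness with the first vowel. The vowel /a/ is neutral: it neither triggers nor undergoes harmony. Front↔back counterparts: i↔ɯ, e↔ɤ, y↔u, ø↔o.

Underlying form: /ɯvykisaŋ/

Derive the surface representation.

/y/ harmonizes with /ɯ/ ([+back]) → [u]
/i/ harmonizes with /ɯ/ ([+back]) → [ɯ]

[ɯvukɯsaŋ]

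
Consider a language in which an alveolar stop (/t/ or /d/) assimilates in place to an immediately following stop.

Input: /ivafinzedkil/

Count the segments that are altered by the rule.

1

/d/ before /k/ (velar) → [g]
1 segment changes.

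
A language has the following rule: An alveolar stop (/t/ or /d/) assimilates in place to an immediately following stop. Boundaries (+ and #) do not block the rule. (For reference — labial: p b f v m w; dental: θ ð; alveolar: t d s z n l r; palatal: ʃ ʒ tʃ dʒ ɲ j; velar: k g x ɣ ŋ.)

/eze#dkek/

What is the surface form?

/d/ before /k/ (velar) → [g]

[eze#gkek]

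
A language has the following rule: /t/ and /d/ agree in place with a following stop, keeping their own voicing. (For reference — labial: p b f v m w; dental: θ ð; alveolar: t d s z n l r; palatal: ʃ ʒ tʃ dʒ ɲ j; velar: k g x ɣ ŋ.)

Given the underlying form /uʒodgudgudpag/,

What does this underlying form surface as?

[uʒogguggubpag]

/d/ before /g/ (velar) → [g]
/d/ before /g/ (velar) → [g]
/d/ before /p/ (labial) → [b]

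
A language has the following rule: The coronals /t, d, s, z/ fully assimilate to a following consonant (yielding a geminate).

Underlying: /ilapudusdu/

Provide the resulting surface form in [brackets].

[ilapududdu]

/s/ before /d/ → [d] (total assimilation)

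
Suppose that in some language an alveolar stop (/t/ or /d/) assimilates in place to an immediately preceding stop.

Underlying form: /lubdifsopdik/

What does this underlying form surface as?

/d/ after /b/ (labial) → [b]
/d/ after /p/ (labial) → [b]

[lubbifsopbik]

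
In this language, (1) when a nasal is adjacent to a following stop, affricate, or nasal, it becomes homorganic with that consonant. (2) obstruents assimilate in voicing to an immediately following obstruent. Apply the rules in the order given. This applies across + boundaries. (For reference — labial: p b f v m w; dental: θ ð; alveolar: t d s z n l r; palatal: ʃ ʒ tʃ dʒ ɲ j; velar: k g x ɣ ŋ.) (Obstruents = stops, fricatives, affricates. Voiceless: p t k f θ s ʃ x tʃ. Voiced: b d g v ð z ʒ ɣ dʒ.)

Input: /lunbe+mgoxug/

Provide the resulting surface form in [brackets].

[lumbe+ŋgoxug]

Rule 1: /n/ before /b/ (labial) → [m]
Rule 1: /m/ before /g/ (velar) → [ŋ]
After rule 1: lumbe+ŋgoxug
Rule 2: no segment meets the rule's conditions; no change.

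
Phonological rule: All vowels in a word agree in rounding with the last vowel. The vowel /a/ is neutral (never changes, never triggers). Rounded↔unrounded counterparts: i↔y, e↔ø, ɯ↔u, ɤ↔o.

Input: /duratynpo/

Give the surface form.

[duratynpo]

no segment meets the rule's conditions; no change.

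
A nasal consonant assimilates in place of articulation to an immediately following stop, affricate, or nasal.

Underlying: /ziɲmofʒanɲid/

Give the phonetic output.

[zimmofʒaɲɲid]

/ɲ/ before /m/ (labial) → [m]
/n/ before /ɲ/ (palatal) → [ɲ]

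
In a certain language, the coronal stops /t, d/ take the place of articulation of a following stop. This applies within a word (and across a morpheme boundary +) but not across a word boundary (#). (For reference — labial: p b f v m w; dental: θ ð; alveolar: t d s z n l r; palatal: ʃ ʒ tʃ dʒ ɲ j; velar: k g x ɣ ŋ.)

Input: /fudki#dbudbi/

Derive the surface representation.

/d/ before /k/ (velar) → [g]
/d/ before /b/ (labial) → [b]
/d/ before /b/ (labial) → [b]

[fugki#bbubbi]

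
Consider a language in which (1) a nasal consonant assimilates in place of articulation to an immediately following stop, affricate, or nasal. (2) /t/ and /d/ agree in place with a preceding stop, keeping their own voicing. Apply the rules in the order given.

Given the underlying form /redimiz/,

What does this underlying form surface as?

Rule 1: no segment meets the rule's conditions; no change.
After rule 1: redimiz
Rule 2: no segment meets the rule's conditions; no change.

[redimiz]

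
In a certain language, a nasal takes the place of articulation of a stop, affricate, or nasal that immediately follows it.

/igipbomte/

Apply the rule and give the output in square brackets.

[igipbonte]

/m/ before /t/ (alveolar) → [n]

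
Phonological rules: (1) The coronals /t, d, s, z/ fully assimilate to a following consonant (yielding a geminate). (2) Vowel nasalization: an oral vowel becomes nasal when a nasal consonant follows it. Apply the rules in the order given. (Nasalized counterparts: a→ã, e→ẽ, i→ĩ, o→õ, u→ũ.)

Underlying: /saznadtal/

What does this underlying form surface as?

Rule 1: /z/ before /n/ → [n] (total assimilation)
Rule 1: /d/ before /t/ → [t] (total assimilation)
After rule 1: sannattal
Rule 2: /a/ before nasal /n/ → [ã]

[sãnnattal]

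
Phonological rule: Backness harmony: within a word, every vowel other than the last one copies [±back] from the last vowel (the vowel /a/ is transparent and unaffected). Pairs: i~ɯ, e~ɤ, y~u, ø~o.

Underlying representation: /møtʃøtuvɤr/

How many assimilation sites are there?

2

/ø/ harmonizes with /ɤ/ ([+back]) → [o]
/ø/ harmonizes with /ɤ/ ([+back]) → [o]
2 segments change.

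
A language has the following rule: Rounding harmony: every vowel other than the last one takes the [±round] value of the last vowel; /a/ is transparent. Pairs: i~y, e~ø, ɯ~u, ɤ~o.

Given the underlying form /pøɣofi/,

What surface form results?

[peɣɤfi]

/ø/ harmonizes with /i/ ([-round]) → [e]
/o/ harmonizes with /i/ ([-round]) → [ɤ]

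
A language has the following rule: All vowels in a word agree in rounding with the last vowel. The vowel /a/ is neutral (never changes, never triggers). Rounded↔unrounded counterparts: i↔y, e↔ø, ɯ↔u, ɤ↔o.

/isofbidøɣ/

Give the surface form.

/i/ harmonizes with /ø/ ([+round]) → [y]
/i/ harmonizes with /ø/ ([+round]) → [y]

[ysofbydøɣ]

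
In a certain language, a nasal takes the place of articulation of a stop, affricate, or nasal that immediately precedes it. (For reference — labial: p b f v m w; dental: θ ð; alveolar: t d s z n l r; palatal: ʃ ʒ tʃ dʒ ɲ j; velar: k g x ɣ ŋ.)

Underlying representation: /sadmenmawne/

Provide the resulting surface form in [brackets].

[sadnennawne]

/m/ after /d/ (alveolar) → [n]
/m/ after /n/ (alveolar) → [n]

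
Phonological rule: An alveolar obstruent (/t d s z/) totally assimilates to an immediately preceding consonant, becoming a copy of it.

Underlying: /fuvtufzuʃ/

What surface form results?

[fuvvuffuʃ]

/t/ after /v/ → [v] (total assimilation)
/z/ after /f/ → [f] (total assimilation)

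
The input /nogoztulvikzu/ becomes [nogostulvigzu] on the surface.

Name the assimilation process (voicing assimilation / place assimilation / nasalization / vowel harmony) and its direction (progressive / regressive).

/z/→[s] /k/→[g].
Each target copies a feature from the following segment, so the direction is regressive.

voicing assimilation, regressive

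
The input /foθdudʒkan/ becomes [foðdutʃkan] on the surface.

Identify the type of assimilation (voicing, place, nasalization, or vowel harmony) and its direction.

voicing assimilation, regressive

/θ/→[ð] /dʒ/→[tʃ].
Each target copies a feature from the following segment, so the direction is regressive.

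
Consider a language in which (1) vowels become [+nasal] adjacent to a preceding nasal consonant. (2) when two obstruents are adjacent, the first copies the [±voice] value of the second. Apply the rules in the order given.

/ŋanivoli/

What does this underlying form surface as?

Rule 1: /a/ after nasal /ŋ/ → [ã]
Rule 1: /i/ after nasal /n/ → [ĩ]
After rule 1: ŋãnĩvoli
Rule 2: no segment meets the rule's conditions; no change.

[ŋãnĩvoli]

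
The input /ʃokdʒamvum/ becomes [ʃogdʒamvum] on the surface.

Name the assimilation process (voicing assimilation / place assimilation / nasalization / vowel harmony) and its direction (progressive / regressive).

voicing assimilation, regressive

/k/→[g].
Each target copies a feature from the following segment, so the direction is regressive.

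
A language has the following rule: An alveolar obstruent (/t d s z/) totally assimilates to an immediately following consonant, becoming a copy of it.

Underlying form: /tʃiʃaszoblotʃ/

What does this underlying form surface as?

[tʃiʃazzoblotʃ]

/s/ before /z/ → [z] (total assimilation)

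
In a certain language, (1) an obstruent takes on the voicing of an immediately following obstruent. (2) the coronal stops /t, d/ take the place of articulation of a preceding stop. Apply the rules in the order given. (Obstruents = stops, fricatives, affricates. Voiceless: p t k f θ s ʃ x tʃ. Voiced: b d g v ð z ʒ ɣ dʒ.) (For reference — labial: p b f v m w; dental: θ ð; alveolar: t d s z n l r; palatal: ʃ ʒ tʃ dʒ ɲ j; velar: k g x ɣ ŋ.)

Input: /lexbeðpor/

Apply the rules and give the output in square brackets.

Rule 1: /x/ before /b/ (voiced) → [ɣ]
Rule 1: /ð/ before /p/ (voiceless) → [θ]
After rule 1: leɣbeθpor
Rule 2: no segment meets the rule's conditions; no change.

[leɣbeθpor]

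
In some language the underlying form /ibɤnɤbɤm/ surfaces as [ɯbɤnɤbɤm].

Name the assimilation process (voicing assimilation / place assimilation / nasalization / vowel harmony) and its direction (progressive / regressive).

/i/→[ɯ].
Vowels agree with the last vowel, so the harmony is regressive.

vowel harmony, regressive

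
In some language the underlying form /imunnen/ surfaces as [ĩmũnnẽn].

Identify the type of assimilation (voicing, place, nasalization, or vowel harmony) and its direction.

nasalization, regressive

/i/→[ĩ] /u/→[ũ] /e/→[ẽ].
Each target copies a feature from the following segment, so the direction is regressive.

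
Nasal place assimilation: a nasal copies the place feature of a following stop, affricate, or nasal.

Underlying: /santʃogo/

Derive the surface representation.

[saɲtʃogo]

/n/ before /tʃ/ (palatal) → [ɲ]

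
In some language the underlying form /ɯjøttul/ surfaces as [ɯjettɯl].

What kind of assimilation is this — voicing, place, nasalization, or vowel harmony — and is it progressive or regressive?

/ø/→[e] /u/→[ɯ].
Vowels agree with the first vowel, so the harmony is progressive.

vowel harmony, progressive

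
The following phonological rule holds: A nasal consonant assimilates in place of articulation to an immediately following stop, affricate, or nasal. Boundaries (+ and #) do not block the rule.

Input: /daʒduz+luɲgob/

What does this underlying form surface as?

[daʒduz+luŋgob]

/ɲ/ before /g/ (velar) → [ŋ]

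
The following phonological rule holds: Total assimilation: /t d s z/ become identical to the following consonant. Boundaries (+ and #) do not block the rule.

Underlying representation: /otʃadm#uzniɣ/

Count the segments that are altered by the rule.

2

/d/ before /m/ → [m] (total assimilation)
/z/ before /n/ → [n] (total assimilation)
2 segments change.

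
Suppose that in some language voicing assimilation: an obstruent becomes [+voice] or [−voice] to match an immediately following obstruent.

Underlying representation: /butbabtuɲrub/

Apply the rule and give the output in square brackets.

[budbaptuɲrub]

/t/ before /b/ (voiced) → [d]
/b/ before /t/ (voiceless) → [p]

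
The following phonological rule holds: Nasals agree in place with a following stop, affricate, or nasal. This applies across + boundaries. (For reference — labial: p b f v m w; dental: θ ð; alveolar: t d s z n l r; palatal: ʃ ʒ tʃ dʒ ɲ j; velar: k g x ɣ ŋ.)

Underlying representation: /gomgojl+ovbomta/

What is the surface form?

/m/ before /g/ (velar) → [ŋ]
/m/ before /t/ (alveolar) → [n]

[goŋgojl+ovbonta]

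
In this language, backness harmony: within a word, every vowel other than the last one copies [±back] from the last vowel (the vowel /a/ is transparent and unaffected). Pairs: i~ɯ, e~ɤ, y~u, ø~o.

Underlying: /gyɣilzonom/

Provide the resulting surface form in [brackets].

/y/ harmonizes with /o/ ([+back]) → [u]
/i/ harmonizes with /o/ ([+back]) → [ɯ]

[guɣɯlzonom]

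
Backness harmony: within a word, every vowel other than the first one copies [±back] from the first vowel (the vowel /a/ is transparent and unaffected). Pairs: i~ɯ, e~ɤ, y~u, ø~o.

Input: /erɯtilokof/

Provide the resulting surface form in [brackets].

/ɯ/ harmonizes with /e/ ([-back]) → [i]
/o/ harmonizes with /e/ ([-back]) → [ø]
/o/ harmonizes with /e/ ([-back]) → [ø]

[eritiløkøf]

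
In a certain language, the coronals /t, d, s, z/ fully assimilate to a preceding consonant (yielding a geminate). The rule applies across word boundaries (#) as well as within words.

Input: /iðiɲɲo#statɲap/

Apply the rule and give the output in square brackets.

/t/ after /s/ → [s] (total assimilation)

[iðiɲɲo#ssatɲap]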